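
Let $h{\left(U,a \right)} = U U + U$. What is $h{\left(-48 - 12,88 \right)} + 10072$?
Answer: $13612$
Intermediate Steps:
$h{\left(U,a \right)} = U + U^{2}$ ($h{\left(U,a \right)} = U^{2} + U = U + U^{2}$)
$h{\left(-48 - 12,88 \right)} + 10072 = \left(-48 - 12\right) \left(1 - 60\right) + 10072 = - 60 \left(1 - 60\right) + 10072 = \left(-60\right) \left(-59\right) + 10072 = 3540 + 10072 = 13612$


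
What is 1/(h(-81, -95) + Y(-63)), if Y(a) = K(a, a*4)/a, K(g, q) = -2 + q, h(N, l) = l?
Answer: -63/5731 ≈ -0.010993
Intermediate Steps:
Y(a) = (-2 + 4*a)/a (Y(a) = (-2 + a*4)/a = (-2 + 4*a)/a)
1/(h(-81, -95) + Y(-63)) = 1/(-95 + (4 - 2/(-63))) = 1/(-95 + (4 - 2*(-1/63))) = 1/(-95 + (4 + 2/63)) = 1/(-95 + 254/63) = 1/(-5731/63) = -63/5731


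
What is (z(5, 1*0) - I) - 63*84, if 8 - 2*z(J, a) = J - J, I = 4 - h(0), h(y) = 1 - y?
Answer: -5291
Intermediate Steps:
I = 3 (I = 4 - (1 - 1*0) = 4 - (1 + 0) = 4 - 1*1 = 4 - 1 = 3)
z(J, a) = 4 (z(J, a) = 4 - (J - J)/2 = 4 - 1/2*0 = 4 + 0 = 4)
(z(5, 1*0) - I) - 63*84 = (4 - 1*3) - 63*84 = (4 - 3) - 5292 = 1 - 5292 = -5291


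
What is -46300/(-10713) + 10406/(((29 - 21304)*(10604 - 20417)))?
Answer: 3222078467326/745523294325 ≈ 4.3219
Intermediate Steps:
-46300/(-10713) + 10406/(((29 - 21304)*(10604 - 20417))) = -46300*(-1/10713) + 10406/((-21275*(-9813))) = 46300/10713 + 10406/208771575 = 3222078467326/745523294325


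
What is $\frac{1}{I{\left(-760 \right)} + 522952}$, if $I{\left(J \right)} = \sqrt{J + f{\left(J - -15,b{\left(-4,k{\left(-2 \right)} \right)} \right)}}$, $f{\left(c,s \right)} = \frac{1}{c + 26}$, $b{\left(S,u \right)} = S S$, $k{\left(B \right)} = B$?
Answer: $\frac{376002488}{196631253651017} - \frac{i \sqrt{392891079}}{196631253651017} \approx 1.9122 \cdot 10^{-6} - 1.0081 \cdot 10^{-10} i$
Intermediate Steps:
$b{\left(S,u \right)} = S^{2}$
$f{\left(c,s \right)} = \frac{1}{26 + c}$
$I{\left(J \right)} = \sqrt{J + \frac{1}{41 + J}}$ ($I{\left(J \right)} = \sqrt{J + \frac{1}{26 + \left(J - -15\right)}} = \sqrt{J + \frac{1}{26 + \left(J + 15\right)}} = \sqrt{J + \frac{1}{26 + \left(15 + J\right)}} = \sqrt{J + \frac{1}{41 + J}}$)
$\frac{1}{I{\left(-760 \right)} + 522952} = \frac{1}{\sqrt{\frac{1 - 760 \left(41 - 760\right)}{41 - 760}} + 522952} = \frac{1}{\sqrt{\frac{1 - -546440}{-719}} + 522952} = \frac{1}{\sqrt{- \frac{1 + 546440}{719}} + 522952} = \frac{1}{\sqrt{\left(- \frac{1}{719}\right) 546441} + 522952} = \frac{1}{\sqrt{- \frac{546441}{719}} + 522952} = \frac{1}{\frac{i \sqrt{392891079}}{719} + 522952} = \frac{1}{522952 + \frac{i \sqrt{392891079}}{719}}$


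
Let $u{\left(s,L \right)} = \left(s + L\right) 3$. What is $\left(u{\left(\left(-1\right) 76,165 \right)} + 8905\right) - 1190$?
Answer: $7982$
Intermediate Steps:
$u{\left(s,L \right)} = 3 L + 3 s$ ($u{\left(s,L \right)} = \left(L + s\right) 3 = 3 L + 3 s$)
$\left(u{\left(\left(-1\right) 76,165 \right)} + 8905\right) - 1190 = \left(\left(3 \cdot 165 + 3 \left(\left(-1\right) 76\right)\right) + 8905\right) - 1190 = \left(\left(495 + 3 \left(-76\right)\right) + 8905\right) - 1190 = \left(\left(495 - 228\right) + 8905\right) - 1190 = \left(267 + 8905\right) - 1190 = 9172 - 1190 = 7982$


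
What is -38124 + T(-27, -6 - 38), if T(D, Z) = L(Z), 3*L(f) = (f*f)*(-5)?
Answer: -124052/3 ≈ -41351.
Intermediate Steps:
L(f) = -5*f²/3 (L(f) = ((f*f)*(-5))/3 = (f²*(-5))/3 = (-5*f²)/3 = -5*f²/3)
T(D, Z) = -5*Z²/3
-38124 + T(-27, -6 - 38) = -38124 - 5*(-6 - 38)²/3 = -38124 - 5/3*(-44)² = -38124 - 5/3*1936 = -38124 - 9680/3 = -124052/3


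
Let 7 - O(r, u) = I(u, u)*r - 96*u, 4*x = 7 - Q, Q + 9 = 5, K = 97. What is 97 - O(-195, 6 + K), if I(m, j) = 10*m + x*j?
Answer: -1063527/4 ≈ -2.6588e+5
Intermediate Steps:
Q = -4 (Q = -9 + 5 = -4)
x = 11/4 (x = (7 - 1*(-4))/4 = (7 + 4)/4 = (1/4)*11 = 11/4 ≈ 2.7500)
I(m, j) = 10*m + 11*j/4
O(r, u) = 7 + 96*u - 51*r*u/4 (O(r, u) = 7 - ((10*u + 11*u/4)*r - 96*u) = 7 - ((51*u/4)*r - 96*u) = 7 - (51*r*u/4 - 96*u) = 7 - (-96*u + 51*r*u/4) = 7 + (96*u - 51*r*u/4) = 7 + 96*u - 51*r*u/4)
97 - O(-195, 6 + K) = 97 - (7 + 96*(6 + 97) - 51/4*(-195)*(6 + 97)) = 97 - (7 + 96*103 - 51/4*(-195)*103) = 97 - (7 + 9888 + 1024335/4) = 97 - 1*1063915/4 = 97 - 1063915/4 = -1063527/4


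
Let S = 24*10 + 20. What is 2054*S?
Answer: 534040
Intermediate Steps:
S = 260 (S = 240 + 20 = 260)
2054*S = 2054*260 = 534040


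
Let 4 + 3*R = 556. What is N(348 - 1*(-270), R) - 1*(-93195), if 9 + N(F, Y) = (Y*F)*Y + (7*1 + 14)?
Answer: 21016215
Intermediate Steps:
R = 184 (R = -4/3 + (1/3)*556 = -4/3 + 556/3 = 184)
N(F, Y) = 12 + F*Y**2 (N(F, Y) = -9 + ((Y*F)*Y + (7*1 + 14)) = -9 + ((F*Y)*Y + (7 + 14)) = -9 + (F*Y**2 + 21) = -9 + (21 + F*Y**2) = 12 + F*Y**2)
N(348 - 1*(-270), R) - 1*(-93195) = (12 + (348 - 1*(-270))*184**2) - 1*(-93195) = (12 + (348 + 270)*33856) + 93195 = (12 + 618*33856) + 93195 = (12 + 20923008) + 93195 = 20923020 + 93195 = 21016215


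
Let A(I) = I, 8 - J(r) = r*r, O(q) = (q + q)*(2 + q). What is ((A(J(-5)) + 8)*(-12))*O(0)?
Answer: 0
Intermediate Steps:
O(q) = 2*q*(2 + q) (O(q) = (2*q)*(2 + q) = 2*q*(2 + q))
J(r) = 8 - r² (J(r) = 8 - r*r = 8 - r²)
((A(J(-5)) + 8)*(-12))*O(0) = (((8 - 1*(-5)²) + 8)*(-12))*(2*0*(2 + 0)) = (((8 - 1*25) + 8)*(-12))*(2*0*2) = (((8 - 25) + 8)*(-12))*0 = ((-17 + 8)*(-12))*0 = -9*(-12)*0 = 108*0 = 0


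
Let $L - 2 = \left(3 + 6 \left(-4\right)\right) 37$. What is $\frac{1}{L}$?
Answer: $- \frac{1}{775} \approx -0.0012903$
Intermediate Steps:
$L = -775$ ($L = 2 + \left(3 + 6 \left(-4\right)\right) 37 = 2 + \left(3 - 24\right) 37 = 2 - 777 = -775$)
$\frac{1}{L} = \frac{1}{-775} = - \frac{1}{775}$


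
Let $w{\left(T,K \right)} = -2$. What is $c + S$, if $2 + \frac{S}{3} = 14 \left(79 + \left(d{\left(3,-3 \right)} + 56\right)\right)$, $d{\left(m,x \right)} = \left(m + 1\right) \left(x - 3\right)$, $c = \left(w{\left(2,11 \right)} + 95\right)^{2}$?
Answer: $13305$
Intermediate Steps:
$c = 8649$ ($c = \left(-2 + 95\right)^{2} = 93^{2} = 8649$)
$d{\left(m,x \right)} = \left(1 + m\right) \left(-3 + x\right)$
$S = 4656$ ($S = -6 + 3 \cdot 14 \left(79 + \left(\left(-3 - 3 - 9 + 3 \left(-3\right)\right) + 56\right)\right) = -6 + 3 \cdot 14 \left(79 + \left(\left(-3 - 3 - 9 - 9\right) + 56\right)\right) = -6 + 3 \cdot 14 \left(79 + \left(-24 + 56\right)\right) = -6 + 3 \cdot 14 \left(79 + 32\right) = -6 + 3 \cdot 14 \cdot 111 = -6 + 3 \cdot 1554 = -6 + 4662 = 4656$)
$c + S = 8649 + 4656 = 13305$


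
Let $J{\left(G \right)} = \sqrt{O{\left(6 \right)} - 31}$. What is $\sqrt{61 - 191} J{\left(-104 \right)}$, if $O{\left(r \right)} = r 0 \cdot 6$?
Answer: $- \sqrt{4030} \approx -63.482$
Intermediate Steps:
$O{\left(r \right)} = 0$ ($O{\left(r \right)} = 0 \cdot 6 = 0$)
$J{\left(G \right)} = i \sqrt{31}$ ($J{\left(G \right)} = \sqrt{0 - 31} = \sqrt{-31} = i \sqrt{31}$)
$\sqrt{61 - 191} J{\left(-104 \right)} = \sqrt{61 - 191} i \sqrt{31} = \sqrt{-130} i \sqrt{31} = i \sqrt{130} i \sqrt{31} = - \sqrt{4030}$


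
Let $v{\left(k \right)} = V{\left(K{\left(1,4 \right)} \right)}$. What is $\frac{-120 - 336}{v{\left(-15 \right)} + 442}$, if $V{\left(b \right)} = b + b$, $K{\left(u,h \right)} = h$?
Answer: $- \frac{76}{75} \approx -1.0133$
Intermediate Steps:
$V{\left(b \right)} = 2 b$
$v{\left(k \right)} = 8$ ($v{\left(k \right)} = 2 \cdot 4 = 8$)
$\frac{-120 - 336}{v{\left(-15 \right)} + 442} = \frac{-120 - 336}{8 + 442} = - \frac{456}{450} = \left(-456\right) \frac{1}{450} = - \frac{76}{75}$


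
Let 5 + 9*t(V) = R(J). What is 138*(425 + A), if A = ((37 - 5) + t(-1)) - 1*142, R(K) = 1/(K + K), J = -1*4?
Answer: 520697/12 ≈ 43391.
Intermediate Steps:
J = -4
R(K) = 1/(2*K)
t(V) = -41/72 (t(V) = -5/9 + ((1/2)/(-4))/9 = -5/9 + ((1/2)*(-1/4))/9 = -5/9 + (1/9)*(-1/8) = -5/9 - 1/72 = -41/72)
A = -7961/72 (A = ((37 - 5) - 41/72) - 1*142 = (32 - 41/72) - 142 = 2263/72 - 142 = -7961/72 ≈ -110.57)
138*(425 + A) = 138*(425 - 7961/72) = 138*(22639/72) = 520697/12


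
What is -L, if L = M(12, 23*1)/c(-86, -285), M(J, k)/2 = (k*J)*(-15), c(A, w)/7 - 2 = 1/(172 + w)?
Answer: 20792/35 ≈ 594.06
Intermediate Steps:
c(A, w) = 14 + 7/(172 + w)
M(J, k) = -30*J*k (M(J, k) = 2*((k*J)*(-15)) = 2*((J*k)*(-15)) = 2*(-15*J*k) = -30*J*k)
L = -20792/35 (L = (-30*12*23*1)/((7*(345 + 2*(-285))/(172 - 285))) = (-30*12*23)/((7*(345 - 570)/(-113))) = -8280/(7*(-1/113)*(-225)) = -8280/1575/113 = -8280*113/1575 = -20792/35 ≈ -594.06)
-L = -1*(-20792/35) = 20792/35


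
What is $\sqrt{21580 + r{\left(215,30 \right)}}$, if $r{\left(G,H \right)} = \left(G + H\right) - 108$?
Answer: $3 \sqrt{2413} \approx 147.37$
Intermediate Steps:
$r{\left(G,H \right)} = -108 + G + H$
$\sqrt{21580 + r{\left(215,30 \right)}} = \sqrt{21580 + \left(-108 + 215 + 30\right)} = \sqrt{21580 + 137} = \sqrt{21717} = 3 \sqrt{2413}$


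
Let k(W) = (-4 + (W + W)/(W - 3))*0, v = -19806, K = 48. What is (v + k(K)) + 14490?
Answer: -5316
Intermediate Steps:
k(W) = 0 (k(W) = (-4 + (2*W)/(-3 + W))*0 = (-4 + 2*W/(-3 + W))*0 = 0)
(v + k(K)) + 14490 = (-19806 + 0) + 14490 = -19806 + 14490 = -5316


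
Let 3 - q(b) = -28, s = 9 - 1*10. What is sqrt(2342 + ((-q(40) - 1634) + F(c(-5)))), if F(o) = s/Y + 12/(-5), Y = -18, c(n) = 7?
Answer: sqrt(607190)/30 ≈ 25.974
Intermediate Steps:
s = -1 (s = 9 - 10 = -1)
q(b) = 31 (q(b) = 3 - 1*(-28) = 3 + 28 = 31)
F(o) = -211/90 (F(o) = -1/(-18) + 12/(-5) = -1*(-1/18) + 12*(-1/5) = 1/18 - 12/5 = -211/90)
sqrt(2342 + ((-q(40) - 1634) + F(c(-5)))) = sqrt(2342 + ((-1*31 - 1634) - 211/90)) = sqrt(2342 + ((-31 - 1634) - 211/90)) = sqrt(2342 + (-1665 - 211/90)) = sqrt(2342 - 150061/90) = sqrt(60719/90) = sqrt(607190)/30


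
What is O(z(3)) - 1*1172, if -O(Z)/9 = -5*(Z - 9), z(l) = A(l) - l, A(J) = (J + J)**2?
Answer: -92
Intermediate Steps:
A(J) = 4*J**2 (A(J) = (2*J)**2 = 4*J**2)
z(l) = -l + 4*l**2 (z(l) = 4*l**2 - l = -l + 4*l**2)
O(Z) = -405 + 45*Z (O(Z) = -(-45)*(Z - 9) = -(-45)*(-9 + Z) = -9*(45 - 5*Z) = -405 + 45*Z)
O(z(3)) - 1*1172 = (-405 + 45*(3*(-1 + 4*3))) - 1*1172 = (-405 + 45*(3*(-1 + 12))) - 1172 = (-405 + 45*(3*11)) - 1172 = (-405 + 45*33) - 1172 = (-405 + 1485) - 1172 = 1080 - 1172 = -92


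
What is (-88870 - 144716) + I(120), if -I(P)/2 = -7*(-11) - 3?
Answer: -233734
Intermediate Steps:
I(P) = -148 (I(P) = -2*(-7*(-11) - 3) = -2*(77 - 3) = -2*74 = -148)
(-88870 - 144716) + I(120) = (-88870 - 144716) - 148 = -233586 - 148 = -233734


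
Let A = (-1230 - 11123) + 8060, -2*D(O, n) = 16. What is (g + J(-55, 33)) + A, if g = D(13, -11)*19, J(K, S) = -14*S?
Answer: -4907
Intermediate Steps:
D(O, n) = -8 (D(O, n) = -1/2*16 = -8)
A = -4293 (A = -12353 + 8060 = -4293)
g = -152 (g = -8*19 = -152)
(g + J(-55, 33)) + A = (-152 - 14*33) - 4293 = (-152 - 462) - 4293 = -614 - 4293 = -4907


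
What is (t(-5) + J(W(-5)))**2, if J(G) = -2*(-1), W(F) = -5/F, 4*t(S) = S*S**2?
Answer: 13689/16 ≈ 855.56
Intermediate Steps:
t(S) = S**3/4 (t(S) = (S*S**2)/4 = S**3/4)
J(G) = 2
(t(-5) + J(W(-5)))**2 = ((1/4)*(-5)**3 + 2)**2 = ((1/4)*(-125) + 2)**2 = (-125/4 + 2)**2 = (-117/4)**2 = 13689/16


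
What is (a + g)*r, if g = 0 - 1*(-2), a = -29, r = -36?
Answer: 972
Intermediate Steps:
g = 2 (g = 0 + 2 = 2)
(a + g)*r = (-29 + 2)*(-36) = -27*(-36) = 972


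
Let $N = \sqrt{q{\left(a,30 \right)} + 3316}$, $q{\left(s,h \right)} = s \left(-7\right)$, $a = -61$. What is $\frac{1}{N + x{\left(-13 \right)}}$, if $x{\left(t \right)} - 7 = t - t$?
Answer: $- \frac{7}{3694} + \frac{\sqrt{3743}}{3694} \approx 0.014667$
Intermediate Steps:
$q{\left(s,h \right)} = - 7 s$
$x{\left(t \right)} = 7$ ($x{\left(t \right)} = 7 + \left(t - t\right) = 7 + 0 = 7$)
$N = \sqrt{3743}$ ($N = \sqrt{\left(-7\right) \left(-61\right) + 3316} = \sqrt{427 + 3316} = \sqrt{3743} \approx 61.18$)
$\frac{1}{N + x{\left(-13 \right)}} = \frac{1}{\sqrt{3743} + 7} = \frac{1}{7 + \sqrt{3743}}$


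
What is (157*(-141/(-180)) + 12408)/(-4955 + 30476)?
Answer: 15997/32580 ≈ 0.49101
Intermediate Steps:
(157*(-141/(-180)) + 12408)/(-4955 + 30476) = (157*(-141*(-1/180)) + 12408)/25521 = (157*(47/60) + 12408)*(1/25521) = (7379/60 + 12408)*(1/25521) = (751859/60)*(1/25521) = 15997/32580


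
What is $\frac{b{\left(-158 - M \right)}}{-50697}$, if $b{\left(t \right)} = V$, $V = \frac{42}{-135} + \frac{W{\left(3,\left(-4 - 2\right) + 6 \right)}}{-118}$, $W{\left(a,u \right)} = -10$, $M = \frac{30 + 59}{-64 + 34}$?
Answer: $\frac{601}{134600535} \approx 4.4651 \cdot 10^{-6}$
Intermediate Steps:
$M = - \frac{89}{30}$ ($M = \frac{89}{-30} = 89 \left(- \frac{1}{30}\right) = - \frac{89}{30} \approx -2.9667$)
$V = - \frac{601}{2655}$ ($V = \frac{42}{-135} - \frac{10}{-118} = 42 \left(- \frac{1}{135}\right) - - \frac{5}{59} = - \frac{14}{45} + \frac{5}{59} = - \frac{601}{2655} \approx -0.22637$)
$b{\left(t \right)} = - \frac{601}{2655}$
$\frac{b{\left(-158 - M \right)}}{-50697} = - \frac{601}{2655 \left(-50697\right)} = \left(- \frac{601}{2655}\right) \left(- \frac{1}{50697}\right) = \frac{601}{134600535}$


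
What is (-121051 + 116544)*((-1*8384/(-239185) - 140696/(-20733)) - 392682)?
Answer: 8776413893321349646/4959022605 ≈ 1.7698e+9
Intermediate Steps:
(-121051 + 116544)*((-1*8384/(-239185) - 140696/(-20733)) - 392682) = -4507*((-8384*(-1/239185) - 140696*(-1/20733)) - 392682) = -4507*((8384/239185 + 140696/20733) - 392682) = -4507*(33826198232/4959022605 - 392682) = -4507*(-1947285088378378/4959022605) = 8776413893321349646/4959022605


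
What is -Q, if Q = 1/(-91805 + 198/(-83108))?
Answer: 41554/3814865069 ≈ 1.0893e-5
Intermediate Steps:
Q = -41554/3814865069 (Q = 1/(-91805 + 198*(-1/83108)) = 1/(-91805 - 99/41554) = 1/(-3814865069/41554) = -41554/3814865069 ≈ -1.0893e-5)
-Q = -1*(-41554/3814865069) = 41554/3814865069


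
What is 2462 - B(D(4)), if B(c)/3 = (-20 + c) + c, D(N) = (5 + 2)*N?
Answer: 2354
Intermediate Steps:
D(N) = 7*N
B(c) = -60 + 6*c (B(c) = 3*((-20 + c) + c) = 3*(-20 + 2*c) = -60 + 6*c)
2462 - B(D(4)) = 2462 - (-60 + 6*(7*4)) = 2462 - (-60 + 6*28) = 2462 - (-60 + 168) = 2462 - 1*108 = 2462 - 108 = 2354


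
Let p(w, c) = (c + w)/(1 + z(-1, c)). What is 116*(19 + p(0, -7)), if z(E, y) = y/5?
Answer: 4234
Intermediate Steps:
z(E, y) = y/5 (z(E, y) = y*(⅕) = y/5)
p(w, c) = (c + w)/(1 + c/5)
116*(19 + p(0, -7)) = 116*(19 + 5*(-7 + 0)/(5 - 7)) = 116*(19 + 5*(-7)/(-2)) = 116*(19 + 5*(-½)*(-7)) = 116*(19 + 35/2) = 116*(73/2) = 4234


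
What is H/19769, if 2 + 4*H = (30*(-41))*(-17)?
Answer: 5227/19769 ≈ 0.26440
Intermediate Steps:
H = 5227 (H = -1/2 + ((30*(-41))*(-17))/4 = -1/2 + (-1230*(-17))/4 = -1/2 + (1/4)*20910 = -1/2 + 10455/2 = 5227)
H/19769 = 5227/19769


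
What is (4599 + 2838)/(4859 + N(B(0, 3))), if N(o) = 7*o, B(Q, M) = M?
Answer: 7437/4880 ≈ 1.5240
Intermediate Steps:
(4599 + 2838)/(4859 + N(B(0, 3))) = (4599 + 2838)/(4859 + 7*3) = 7437/(4859 + 21) = 7437/4880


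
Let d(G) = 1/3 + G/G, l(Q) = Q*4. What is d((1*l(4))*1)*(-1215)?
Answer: -1620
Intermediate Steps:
l(Q) = 4*Q
d(G) = 4/3 (d(G) = 1*(1/3) + 1 = 1/3 + 1 = 4/3)
d((1*l(4))*1)*(-1215) = (4/3)*(-1215) = -1620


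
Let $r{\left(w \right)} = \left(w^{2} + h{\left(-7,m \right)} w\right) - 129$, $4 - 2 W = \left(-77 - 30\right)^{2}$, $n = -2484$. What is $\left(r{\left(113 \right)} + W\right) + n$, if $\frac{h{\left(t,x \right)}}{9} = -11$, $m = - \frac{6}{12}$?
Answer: $- \frac{13507}{2} \approx -6753.5$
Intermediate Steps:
$m = - \frac{1}{2}$ ($m = \left(-6\right) \frac{1}{12} = - \frac{1}{2} \approx -0.5$)
$h{\left(t,x \right)} = -99$ ($h{\left(t,x \right)} = 9 \left(-11\right) = -99$)
$W = - \frac{11445}{2}$ ($W = 2 - \frac{\left(-77 - 30\right)^{2}}{2} = 2 - \frac{\left(-107\right)^{2}}{2} = 2 - \frac{11449}{2} = - \frac{11445}{2} \approx -5722.5$)
$r{\left(w \right)} = -129 + w^{2} - 99 w$ ($r{\left(w \right)} = \left(w^{2} - 99 w\right) - 129 = -129 + w^{2} - 99 w$)
$\left(r{\left(113 \right)} + W\right) + n = \left(\left(-129 + 113^{2} - 11187\right) - \frac{11445}{2}\right) - 2484 = \left(\left(-129 + 12769 - 11187\right) - \frac{11445}{2}\right) - 2484 = \left(1453 - \frac{11445}{2}\right) - 2484 = - \frac{8539}{2} - 2484 = - \frac{13507}{2}$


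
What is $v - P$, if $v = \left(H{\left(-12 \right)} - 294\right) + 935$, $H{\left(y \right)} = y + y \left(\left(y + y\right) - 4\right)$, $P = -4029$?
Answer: $4994$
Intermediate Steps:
$H{\left(y \right)} = y + y \left(-4 + 2 y\right)$ ($H{\left(y \right)} = y + y \left(2 y - 4\right) = y + y \left(-4 + 2 y\right)$)
$v = 965$ ($v = \left(- 12 \left(-3 + 2 \left(-12\right)\right) - 294\right) + 935 = \left(- 12 \left(-3 - 24\right) - 294\right) + 935 = \left(\left(-12\right) \left(-27\right) - 294\right) + 935 = \left(324 - 294\right) + 935 = 30 + 935 = 965$)
$v - P = 965 - -4029 = 965 + 4029 = 4994$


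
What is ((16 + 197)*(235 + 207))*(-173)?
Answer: -16287258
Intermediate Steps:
((16 + 197)*(235 + 207))*(-173) = (213*442)*(-173) = 94146*(-173) = -16287258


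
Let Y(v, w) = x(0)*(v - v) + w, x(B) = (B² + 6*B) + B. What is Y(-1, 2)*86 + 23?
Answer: 195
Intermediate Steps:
x(B) = B² + 7*B
Y(v, w) = w (Y(v, w) = (0*(7 + 0))*(v - v) + w = (0*7)*0 + w = 0*0 + w = 0 + w = w)
Y(-1, 2)*86 + 23 = 2*86 + 23 = 172 + 23 = 195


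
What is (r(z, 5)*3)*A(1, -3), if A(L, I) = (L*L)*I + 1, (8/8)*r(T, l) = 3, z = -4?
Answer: -18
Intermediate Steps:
r(T, l) = 3
A(L, I) = 1 + I*L² (A(L, I) = L²*I + 1 = I*L² + 1 = 1 + I*L²)
(r(z, 5)*3)*A(1, -3) = (3*3)*(1 - 3*1²) = 9*(1 - 3*1) = 9*(1 - 3) = 9*(-2) = -18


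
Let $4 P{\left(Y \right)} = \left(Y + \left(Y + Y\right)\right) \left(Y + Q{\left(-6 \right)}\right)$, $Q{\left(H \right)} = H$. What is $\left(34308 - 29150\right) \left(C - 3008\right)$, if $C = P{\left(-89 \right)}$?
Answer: $\frac{34385807}{2} \approx 1.7193 \cdot 10^{7}$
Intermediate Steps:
$P{\left(Y \right)} = \frac{3 Y \left(-6 + Y\right)}{4}$ ($P{\left(Y \right)} = \frac{\left(Y + \left(Y + Y\right)\right) \left(Y - 6\right)}{4} = \frac{\left(Y + 2 Y\right) \left(-6 + Y\right)}{4} = \frac{3 Y \left(-6 + Y\right)}{4}$)
$C = \frac{25365}{4}$ ($C = \frac{3}{4} \left(-89\right) \left(-6 - 89\right) = \frac{3}{4} \left(-89\right) \left(-95\right) = \frac{25365}{4} \approx 6341.3$)
$\left(34308 - 29150\right) \left(C - 3008\right) = \left(34308 - 29150\right) \left(\frac{25365}{4} - 3008\right) = 5158 \left(\frac{25365}{4} - 3008\right) = 5158 \cdot \frac{13333}{4} = \frac{34385807}{2}$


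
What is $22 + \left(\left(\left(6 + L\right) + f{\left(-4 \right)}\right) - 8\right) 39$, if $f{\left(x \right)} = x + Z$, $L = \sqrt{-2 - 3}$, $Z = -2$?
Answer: $-290 + 39 i \sqrt{5} \approx -290.0 + 87.207 i$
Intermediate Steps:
$L = i \sqrt{5}$ ($L = \sqrt{-5} = i \sqrt{5} \approx 2.2361 i$)
$f{\left(x \right)} = -2 + x$ ($f{\left(x \right)} = x - 2 = -2 + x$)
$22 + \left(\left(\left(6 + L\right) + f{\left(-4 \right)}\right) - 8\right) 39 = 22 + \left(\left(\left(6 + i \sqrt{5}\right) - 6\right) - 8\right) 39 = 22 + \left(i \sqrt{5} - 8\right) 39 = 22 + \left(-8 + i \sqrt{5}\right) 39 = 22 - \left(312 - 39 i \sqrt{5}\right) = -290 + 39 i \sqrt{5}$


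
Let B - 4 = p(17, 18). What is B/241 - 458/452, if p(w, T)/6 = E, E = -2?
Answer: -56997/54466 ≈ -1.0465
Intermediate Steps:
p(w, T) = -12 (p(w, T) = 6*(-2) = -12)
B = -8 (B = 4 - 12 = -8)
B/241 - 458/452 = -8/241 - 458/452 = -8*1/241 - 458*1/452 = -8/241 - 229/226 = -56997/54466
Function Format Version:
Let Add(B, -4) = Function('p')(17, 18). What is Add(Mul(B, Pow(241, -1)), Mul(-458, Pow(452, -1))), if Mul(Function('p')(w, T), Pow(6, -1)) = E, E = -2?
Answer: Rational(-56997, 54466) ≈ -1.0465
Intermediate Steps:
Function('p')(w, T) = -12 (Function('p')(w, T) = Mul(6, -2) = -12)
B = -8 (B = Add(4, -12) = -8)
Add(Mul(B, Pow(241, -1)), Mul(-458, Pow(452, -1))) = Add(Mul(-8, Pow(241, -1)), Mul(-458, Pow(452, -1))) = Add(Mul(-8, Rational(1, 241)), Mul(-458, Rational(1, 452))) = Add(Rational(-8, 241), Rational(-229, 226)) = Rational(-56997, 54466)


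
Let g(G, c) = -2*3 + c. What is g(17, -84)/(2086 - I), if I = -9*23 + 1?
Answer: -15/382 ≈ -0.039267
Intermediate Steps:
g(G, c) = -6 + c
I = -206 (I = -207 + 1 = -206)
g(17, -84)/(2086 - I) = (-6 - 84)/(2086 - 1*(-206)) = -90/(2086 + 206) = -90/2292 = -90*1/2292 = -15/382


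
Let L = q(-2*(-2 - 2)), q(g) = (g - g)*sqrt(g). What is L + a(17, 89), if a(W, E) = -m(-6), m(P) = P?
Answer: 6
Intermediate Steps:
q(g) = 0 (q(g) = 0*sqrt(g) = 0)
a(W, E) = 6 (a(W, E) = -1*(-6) = 6)
L = 0
L + a(17, 89) = 0 + 6 = 6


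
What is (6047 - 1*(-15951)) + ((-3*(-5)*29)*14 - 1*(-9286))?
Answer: 37374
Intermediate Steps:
(6047 - 1*(-15951)) + ((-3*(-5)*29)*14 - 1*(-9286)) = (6047 + 15951) + ((15*29)*14 + 9286) = 21998 + (435*14 + 9286) = 21998 + (6090 + 9286) = 21998 + 15376 = 37374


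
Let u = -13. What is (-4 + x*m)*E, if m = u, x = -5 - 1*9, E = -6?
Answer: -1068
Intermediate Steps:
x = -14 (x = -5 - 9 = -14)
m = -13
(-4 + x*m)*E = (-4 - 14*(-13))*(-6) = (-4 + 182)*(-6) = 178*(-6) = -1068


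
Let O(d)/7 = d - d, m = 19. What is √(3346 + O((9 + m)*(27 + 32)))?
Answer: √3346 ≈ 57.845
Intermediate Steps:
O(d) = 0 (O(d) = 7*(d - d) = 7*0 = 0)
√(3346 + O((9 + m)*(27 + 32))) = √(3346 + 0) = √3346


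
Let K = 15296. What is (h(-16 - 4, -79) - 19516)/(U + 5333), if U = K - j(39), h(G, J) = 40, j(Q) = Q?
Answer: -9738/10295 ≈ -0.94590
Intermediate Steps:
U = 15257 (U = 15296 - 1*39 = 15296 - 39 = 15257)
(h(-16 - 4, -79) - 19516)/(U + 5333) = (40 - 19516)/(15257 + 5333) = -19476/20590 = -19476*1/20590 = -9738/10295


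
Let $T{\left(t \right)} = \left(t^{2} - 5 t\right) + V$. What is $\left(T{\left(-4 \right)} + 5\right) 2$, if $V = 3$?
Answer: $88$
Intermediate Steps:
$T{\left(t \right)} = 3 + t^{2} - 5 t$ ($T{\left(t \right)} = \left(t^{2} - 5 t\right) + 3 = 3 + t^{2} - 5 t$)
$\left(T{\left(-4 \right)} + 5\right) 2 = \left(\left(3 + \left(-4\right)^{2} - -20\right) + 5\right) 2 = \left(\left(3 + 16 + 20\right) + 5\right) 2 = \left(39 + 5\right) 2 = 44 \cdot 2 = 88$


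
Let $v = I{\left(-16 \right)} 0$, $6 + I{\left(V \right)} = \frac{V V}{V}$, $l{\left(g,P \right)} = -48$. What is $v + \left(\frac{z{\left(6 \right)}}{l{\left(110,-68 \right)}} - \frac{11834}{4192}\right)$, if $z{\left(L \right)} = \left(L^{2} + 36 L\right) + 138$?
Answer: $- \frac{22947}{2096} \approx -10.948$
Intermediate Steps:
$z{\left(L \right)} = 138 + L^{2} + 36 L$
$I{\left(V \right)} = -6 + V$ ($I{\left(V \right)} = -6 + \frac{V V}{V} = -6 + \frac{V^{2}}{V} = -6 + V$)
$v = 0$ ($v = \left(-6 - 16\right) 0 = \left(-22\right) 0 = 0$)
$v + \left(\frac{z{\left(6 \right)}}{l{\left(110,-68 \right)}} - \frac{11834}{4192}\right) = 0 + \left(\frac{138 + 6^{2} + 36 \cdot 6}{-48} - \frac{11834}{4192}\right) = 0 + \left(\left(138 + 36 + 216\right) \left(- \frac{1}{48}\right) - \frac{5917}{2096}\right) = 0 + \left(390 \left(- \frac{1}{48}\right) - \frac{5917}{2096}\right) = 0 - \frac{22947}{2096} = - \frac{22947}{2096}$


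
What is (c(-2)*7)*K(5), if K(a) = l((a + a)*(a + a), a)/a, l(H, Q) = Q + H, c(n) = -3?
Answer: -441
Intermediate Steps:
l(H, Q) = H + Q
K(a) = (a + 4*a**2)/a (K(a) = ((a + a)*(a + a) + a)/a = ((2*a)*(2*a) + a)/a = (4*a**2 + a)/a = (a + 4*a**2)/a)
(c(-2)*7)*K(5) = (-3*7)*(1 + 4*5) = -21*(1 + 20) = -21*21 = -441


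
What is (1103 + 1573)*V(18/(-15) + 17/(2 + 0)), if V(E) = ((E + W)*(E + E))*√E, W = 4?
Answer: 5518581*√730/125 ≈ 1.1928e+6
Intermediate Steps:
V(E) = 2*E^(3/2)*(4 + E) (V(E) = ((E + 4)*(E + E))*√E = ((4 + E)*(2*E))*√E = (2*E*(4 + E))*√E = 2*E^(3/2)*(4 + E))
(1103 + 1573)*V(18/(-15) + 17/(2 + 0)) = (1103 + 1573)*(2*(18/(-15) + 17/(2 + 0))^(3/2)*(4 + (18/(-15) + 17/(2 + 0)))) = 2676*(2*(18*(-1/15) + 17/2)^(3/2)*(4 + (18*(-1/15) + 17/2))) = 2676*(2*(-6/5 + 17*(½))^(3/2)*(4 + (-6/5 + 17*(½)))) = 2676*(2*(-6/5 + 17/2)^(3/2)*(4 + (-6/5 + 17/2))) = 2676*(2*(73/10)^(3/2)*(4 + 73/10)) = 2676*(2*(73*√730/100)*(113/10)) = 2676*(8249*√730/500) = 5518581*√730/125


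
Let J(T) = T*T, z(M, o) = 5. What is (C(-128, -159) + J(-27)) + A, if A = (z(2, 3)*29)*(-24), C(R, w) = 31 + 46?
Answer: -2674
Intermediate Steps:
C(R, w) = 77
J(T) = T²
A = -3480 (A = (5*29)*(-24) = 145*(-24) = -3480)
(C(-128, -159) + J(-27)) + A = (77 + (-27)²) - 3480 = (77 + 729) - 3480 = 806 - 3480 = -2674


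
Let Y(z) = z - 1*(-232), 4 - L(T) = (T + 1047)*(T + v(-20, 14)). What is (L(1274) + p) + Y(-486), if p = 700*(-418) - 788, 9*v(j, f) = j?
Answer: -29208908/9 ≈ -3.2454e+6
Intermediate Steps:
v(j, f) = j/9
L(T) = 4 - (1047 + T)*(-20/9 + T) (L(T) = 4 - (T + 1047)*(T + (1/9)*(-20)) = 4 - (1047 + T)*(T - 20/9) = 4 - (1047 + T)*(-20/9 + T))
Y(z) = 232 + z (Y(z) = z + 232 = 232 + z)
p = -293388 (p = -292600 - 788 = -293388)
(L(1274) + p) + Y(-486) = ((6992/3 - 1*1274**2 - 9403/9*1274) - 293388) + (232 - 486) = ((6992/3 - 1*1623076 - 11979422/9) - 293388) - 254 = ((6992/3 - 1623076 - 11979422/9) - 293388) - 254 = (-26566130/9 - 293388) - 254 = -29206622/9 - 254 = -29208908/9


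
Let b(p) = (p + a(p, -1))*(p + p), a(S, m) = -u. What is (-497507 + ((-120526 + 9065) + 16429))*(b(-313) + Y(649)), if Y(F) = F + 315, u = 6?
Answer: -118897690662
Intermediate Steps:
Y(F) = 315 + F
a(S, m) = -6 (a(S, m) = -1*6 = -6)
b(p) = 2*p*(-6 + p) (b(p) = (p - 6)*(p + p) = (-6 + p)*(2*p) = 2*p*(-6 + p))
(-497507 + ((-120526 + 9065) + 16429))*(b(-313) + Y(649)) = (-497507 + ((-120526 + 9065) + 16429))*(2*(-313)*(-6 - 313) + (315 + 649)) = (-497507 + (-111461 + 16429))*(2*(-313)*(-319) + 964) = (-497507 - 95032)*(199694 + 964) = -592539*200658 = -118897690662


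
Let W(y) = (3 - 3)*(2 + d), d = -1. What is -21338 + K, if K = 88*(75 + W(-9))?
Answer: -14738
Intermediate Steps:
W(y) = 0 (W(y) = (3 - 3)*(2 - 1) = 0*1 = 0)
K = 6600 (K = 88*(75 + 0) = 88*75 = 6600)
-21338 + K = -21338 + 6600 = -14738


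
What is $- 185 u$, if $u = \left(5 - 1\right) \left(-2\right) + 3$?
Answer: $925$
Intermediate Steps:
$u = -5$ ($u = 4 \left(-2\right) + 3 = -8 + 3 = -5$)
$- 185 u = \left(-185\right) \left(-5\right) = 925$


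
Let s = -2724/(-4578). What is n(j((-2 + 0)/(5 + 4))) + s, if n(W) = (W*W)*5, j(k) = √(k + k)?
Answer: -11174/6867 ≈ -1.6272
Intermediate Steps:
j(k) = √2*√k (j(k) = √(2*k) = √2*√k)
n(W) = 5*W² (n(W) = W²*5 = 5*W²)
s = 454/763 (s = -2724*(-1/4578) = 454/763 ≈ 0.59502)
n(j((-2 + 0)/(5 + 4))) + s = 5*(√2*√((-2 + 0)/(5 + 4)))² + 454/763 = 5*(√2*√(-2/9))² + 454/763 = 5*(√2*(I*√2/3))² + 454/763 = 5*(2*I/3)² + 454/763 = 5*(-4/9) + 454/763 = -20/9 + 454/763 = -11174/6867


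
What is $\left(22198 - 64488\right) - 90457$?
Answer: $-132747$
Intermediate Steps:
$\left(22198 - 64488\right) - 90457 = -42290 - 90457 = -132747$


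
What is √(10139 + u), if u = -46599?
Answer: 2*I*√9115 ≈ 190.95*I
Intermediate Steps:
√(10139 + u) = √(10139 - 46599) = √(-36460) = 2*I*√9115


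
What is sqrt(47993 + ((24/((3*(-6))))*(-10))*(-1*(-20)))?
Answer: sqrt(434337)/3 ≈ 219.68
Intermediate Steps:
sqrt(47993 + ((24/((3*(-6))))*(-10))*(-1*(-20))) = sqrt(47993 + ((24/(-18))*(-10))*20) = sqrt(47993 + ((24*(-1/18))*(-10))*20) = sqrt(47993 - 4/3*(-10)*20) = sqrt(47993 + (40/3)*20) = sqrt(47993 + 800/3) = sqrt(144779/3) = sqrt(434337)/3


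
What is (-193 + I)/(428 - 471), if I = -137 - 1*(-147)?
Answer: 183/43 ≈ 4.2558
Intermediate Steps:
I = 10 (I = -137 + 147 = 10)
(-193 + I)/(428 - 471) = (-193 + 10)/(428 - 471) = -183/(-43) = -183*(-1/43) = 183/43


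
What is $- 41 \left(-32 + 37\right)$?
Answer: $-205$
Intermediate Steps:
$- 41 \left(-32 + 37\right) = \left(-41\right) 5 = -205$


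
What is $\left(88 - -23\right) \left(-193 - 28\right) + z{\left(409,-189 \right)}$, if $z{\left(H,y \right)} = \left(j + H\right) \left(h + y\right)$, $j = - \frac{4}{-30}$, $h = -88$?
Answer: $- \frac{2067914}{15} \approx -1.3786 \cdot 10^{5}$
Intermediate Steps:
$j = \frac{2}{15}$ ($j = \left(-4\right) \left(- \frac{1}{30}\right) = \frac{2}{15} \approx 0.13333$)
$z{\left(H,y \right)} = \left(-88 + y\right) \left(\frac{2}{15} + H\right)$ ($z{\left(H,y \right)} = \left(\frac{2}{15} + H\right) \left(-88 + y\right) = \left(-88 + y\right) \left(\frac{2}{15} + H\right)$)
$\left(88 - -23\right) \left(-193 - 28\right) + z{\left(409,-189 \right)} = \left(88 - -23\right) \left(-193 - 28\right) + \left(- \frac{176}{15} - 35992 + \frac{2}{15} \left(-189\right) + 409 \left(-189\right)\right) = \left(88 + 23\right) \left(-221\right) - \frac{1699949}{15} = 111 \left(-221\right) - \frac{1699949}{15} = -24531 - \frac{1699949}{15} = - \frac{2067914}{15}$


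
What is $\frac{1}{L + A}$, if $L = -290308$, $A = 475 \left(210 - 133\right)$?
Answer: $- \frac{1}{253733} \approx -3.9412 \cdot 10^{-6}$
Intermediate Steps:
$A = 36575$ ($A = 475 \cdot 77 = 36575$)
$\frac{1}{L + A} = \frac{1}{-290308 + 36575} = \frac{1}{-253733} = - \frac{1}{253733}$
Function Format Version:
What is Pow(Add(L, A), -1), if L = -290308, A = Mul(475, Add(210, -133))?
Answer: Rational(-1, 253733) ≈ -3.9412e-6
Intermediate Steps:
A = 36575 (A = Mul(475, 77) = 36575)
Pow(Add(L, A), -1) = Pow(Add(-290308, 36575), -1) = Pow(-253733, -1) = Rational(-1, 253733)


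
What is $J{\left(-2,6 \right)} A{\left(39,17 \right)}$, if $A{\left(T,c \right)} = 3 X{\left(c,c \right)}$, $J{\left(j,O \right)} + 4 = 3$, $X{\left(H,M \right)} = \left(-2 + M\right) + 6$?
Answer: $-63$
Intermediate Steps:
$X{\left(H,M \right)} = 4 + M$
$J{\left(j,O \right)} = -1$ ($J{\left(j,O \right)} = -4 + 3 = -1$)
$A{\left(T,c \right)} = 12 + 3 c$ ($A{\left(T,c \right)} = 3 \left(4 + c\right) = 12 + 3 c$)
$J{\left(-2,6 \right)} A{\left(39,17 \right)} = - (12 + 3 \cdot 17) = - (12 + 51) = \left(-1\right) 63 = -63$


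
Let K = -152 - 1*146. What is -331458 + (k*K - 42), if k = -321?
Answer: -235842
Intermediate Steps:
K = -298 (K = -152 - 146 = -298)
-331458 + (k*K - 42) = -331458 + (-321*(-298) - 42) = -331458 + (95658 - 42) = -331458 + 95616 = -235842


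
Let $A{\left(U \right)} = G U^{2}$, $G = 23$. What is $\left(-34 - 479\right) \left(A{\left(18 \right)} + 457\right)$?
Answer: $-4057317$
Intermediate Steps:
$A{\left(U \right)} = 23 U^{2}$
$\left(-34 - 479\right) \left(A{\left(18 \right)} + 457\right) = \left(-34 - 479\right) \left(23 \cdot 18^{2} + 457\right) = - 513 \left(23 \cdot 324 + 457\right) = - 513 \left(7452 + 457\right) = \left(-513\right) 7909 = -4057317$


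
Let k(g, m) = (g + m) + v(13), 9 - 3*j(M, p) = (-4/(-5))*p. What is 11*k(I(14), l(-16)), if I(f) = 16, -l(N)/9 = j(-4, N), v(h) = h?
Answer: -2002/5 ≈ -400.40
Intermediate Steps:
j(M, p) = 3 - 4*p/15 (j(M, p) = 3 - (-4/(-5))*p/3 = 3 - (-4*(-⅕))*p/3 = 3 - 4*p/15)
l(N) = -27 + 12*N/5 (l(N) = -9*(3 - 4*N/15) = -27 + 12*N/5)
k(g, m) = 13 + g + m (k(g, m) = (g + m) + 13 = 13 + g + m)
11*k(I(14), l(-16)) = 11*(13 + 16 + (-27 + (12/5)*(-16))) = 11*(13 + 16 + (-27 - 192/5)) = 11*(13 + 16 - 327/5) = 11*(-182/5) = -2002/5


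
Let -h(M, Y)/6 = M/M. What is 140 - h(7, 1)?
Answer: 146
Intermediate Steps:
h(M, Y) = -6 (h(M, Y) = -6*M/M = -6*1 = -6)
140 - h(7, 1) = 140 - 1*(-6) = 140 + 6 = 146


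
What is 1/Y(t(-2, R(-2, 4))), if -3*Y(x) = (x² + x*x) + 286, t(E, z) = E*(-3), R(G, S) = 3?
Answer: -3/358 ≈ -0.0083799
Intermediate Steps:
t(E, z) = -3*E
Y(x) = -286/3 - 2*x²/3 (Y(x) = -((x² + x*x) + 286)/3 = -((x² + x²) + 286)/3 = -(2*x² + 286)/3 = -(286 + 2*x²)/3 = -286/3 - 2*x²/3)
1/Y(t(-2, R(-2, 4))) = 1/(-286/3 - 2*(-3*(-2))²/3) = 1/(-286/3 - ⅔*6²) = 1/(-286/3 - ⅔*36) = 1/(-286/3 - 24) = 1/(-358/3) = -3/358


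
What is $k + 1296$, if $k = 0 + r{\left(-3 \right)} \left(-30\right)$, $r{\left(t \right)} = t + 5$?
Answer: $1236$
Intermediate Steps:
$r{\left(t \right)} = 5 + t$
$k = -60$ ($k = 0 + \left(5 - 3\right) \left(-30\right) = 0 + 2 \left(-30\right) = 0 - 60 = -60$)
$k + 1296 = -60 + 1296 = 1236$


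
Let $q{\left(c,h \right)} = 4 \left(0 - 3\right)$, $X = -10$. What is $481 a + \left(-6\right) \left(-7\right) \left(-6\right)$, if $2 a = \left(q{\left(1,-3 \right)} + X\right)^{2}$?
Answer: $116150$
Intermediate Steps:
$q{\left(c,h \right)} = -12$ ($q{\left(c,h \right)} = 4 \left(-3\right) = -12$)
$a = 242$ ($a = \frac{\left(-12 - 10\right)^{2}}{2} = \frac{\left(-22\right)^{2}}{2} = \frac{1}{2} \cdot 484 = 242$)
$481 a + \left(-6\right) \left(-7\right) \left(-6\right) = 481 \cdot 242 + \left(-6\right) \left(-7\right) \left(-6\right) = 116402 + 42 \left(-6\right) = 116402 - 252 = 116150$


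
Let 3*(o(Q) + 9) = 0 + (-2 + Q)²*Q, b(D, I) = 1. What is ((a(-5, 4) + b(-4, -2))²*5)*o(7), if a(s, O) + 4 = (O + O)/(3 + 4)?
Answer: 125060/147 ≈ 850.75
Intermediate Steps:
a(s, O) = -4 + 2*O/7 (a(s, O) = -4 + (O + O)/(3 + 4) = -4 + (2*O)/7 = -4 + (2*O)*(⅐) = -4 + 2*O/7)
o(Q) = -9 + Q*(-2 + Q)²/3 (o(Q) = -9 + (0 + (-2 + Q)²*Q)/3 = -9 + (0 + Q*(-2 + Q)²)/3 = -9 + (Q*(-2 + Q)²)/3 = -9 + Q*(-2 + Q)²/3)
((a(-5, 4) + b(-4, -2))²*5)*o(7) = (((-4 + (2/7)*4) + 1)²*5)*(-9 + (⅓)*7*(-2 + 7)²) = (((-4 + 8/7) + 1)²*5)*(-9 + (⅓)*7*5²) = ((-20/7 + 1)²*5)*(-9 + (⅓)*7*25) = ((-13/7)²*5)*(-9 + 175/3) = ((169/49)*5)*(148/3) = (845/49)*(148/3) = 125060/147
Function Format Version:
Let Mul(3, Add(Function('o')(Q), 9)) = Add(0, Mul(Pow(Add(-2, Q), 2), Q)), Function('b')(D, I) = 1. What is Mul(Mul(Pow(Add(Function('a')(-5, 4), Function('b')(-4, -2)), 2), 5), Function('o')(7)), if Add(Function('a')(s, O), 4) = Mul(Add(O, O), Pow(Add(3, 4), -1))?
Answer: Rational(125060, 147) ≈ 850.75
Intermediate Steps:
Function('a')(s, O) = Add(-4, Mul(Rational(2, 7), O)) (Function('a')(s, O) = Add(-4, Mul(Add(O, O), Pow(Add(3, 4), -1))) = Add(-4, Mul(Mul(2, O), Pow(7, -1))) = Add(-4, Mul(Mul(2, O), Rational(1, 7))) = Add(-4, Mul(Rational(2, 7), O)))
Function('o')(Q) = Add(-9, Mul(Rational(1, 3), Q, Pow(Add(-2, Q), 2))) (Function('o')(Q) = Add(-9, Mul(Rational(1, 3), Add(0, Mul(Pow(Add(-2, Q), 2), Q)))) = Add(-9, Mul(Rational(1, 3), Add(0, Mul(Q, Pow(Add(-2, Q), 2))))) = Add(-9, Mul(Rational(1, 3), Mul(Q, Pow(Add(-2, Q), 2)))) = Add(-9, Mul(Rational(1, 3), Q, Pow(Add(-2, Q), 2))))
Mul(Mul(Pow(Add(Function('a')(-5, 4), Function('b')(-4, -2)), 2), 5), Function('o')(7)) = Mul(Mul(Pow(Add(Add(-4, Mul(Rational(2, 7), 4)), 1), 2), 5), Add(-9, Mul(Rational(1, 3), 7, Pow(Add(-2, 7), 2)))) = Mul(Mul(Pow(Add(Add(-4, Rational(8, 7)), 1), 2), 5), Add(-9, Mul(Rational(1, 3), 7, Pow(5, 2)))) = Mul(Mul(Pow(Add(Rational(-20, 7), 1), 2), 5), Add(-9, Mul(Rational(1, 3), 7, 25))) = Mul(Mul(Pow(Rational(-13, 7), 2), 5), Add(-9, Rational(175, 3))) = Mul(Mul(Rational(169, 49), 5), Rational(148, 3)) = Mul(Rational(845, 49), Rational(148, 3)) = Rational(125060, 147)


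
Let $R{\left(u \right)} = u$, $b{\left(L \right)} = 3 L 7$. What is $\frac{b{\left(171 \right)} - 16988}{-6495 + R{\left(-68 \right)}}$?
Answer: $\frac{13397}{6563} \approx 2.0413$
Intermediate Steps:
$b{\left(L \right)} = 21 L$
$\frac{b{\left(171 \right)} - 16988}{-6495 + R{\left(-68 \right)}} = \frac{21 \cdot 171 - 16988}{-6495 - 68} = \frac{3591 - 16988}{-6563} = \left(-13397\right) \left(- \frac{1}{6563}\right) = \frac{13397}{6563}$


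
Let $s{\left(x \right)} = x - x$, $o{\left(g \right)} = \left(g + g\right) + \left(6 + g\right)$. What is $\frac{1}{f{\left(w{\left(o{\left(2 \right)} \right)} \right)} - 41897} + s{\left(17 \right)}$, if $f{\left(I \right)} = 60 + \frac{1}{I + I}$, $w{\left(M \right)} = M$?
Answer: $- \frac{24}{1004087} \approx -2.3902 \cdot 10^{-5}$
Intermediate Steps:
$o{\left(g \right)} = 6 + 3 g$ ($o{\left(g \right)} = 2 g + \left(6 + g\right) = 6 + 3 g$)
$s{\left(x \right)} = 0$
$f{\left(I \right)} = 60 + \frac{1}{2 I}$
$\frac{1}{f{\left(w{\left(o{\left(2 \right)} \right)} \right)} - 41897} + s{\left(17 \right)} = \frac{1}{\left(60 + \frac{1}{2 \left(6 + 3 \cdot 2\right)}\right) - 41897} + 0 = \frac{1}{\left(60 + \frac{1}{2 \left(6 + 6\right)}\right) - 41897} + 0 = \frac{1}{\left(60 + \frac{1}{2 \cdot 12}\right) - 41897} + 0 = \frac{1}{\left(60 + \frac{1}{2} \cdot \frac{1}{12}\right) - 41897} + 0 = \frac{1}{\left(60 + \frac{1}{24}\right) - 41897} + 0 = \frac{1}{\frac{1441}{24} - 41897} + 0 = \frac{1}{- \frac{1004087}{24}} + 0 = - \frac{24}{1004087} + 0 = - \frac{24}{1004087}$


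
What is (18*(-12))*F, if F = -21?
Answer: 4536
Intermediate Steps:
(18*(-12))*F = (18*(-12))*(-21) = -216*(-21) = 4536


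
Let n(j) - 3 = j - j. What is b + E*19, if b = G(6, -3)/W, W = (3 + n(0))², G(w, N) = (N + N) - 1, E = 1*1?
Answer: 677/36 ≈ 18.806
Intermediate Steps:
E = 1
n(j) = 3 (n(j) = 3 + (j - j) = 3 + 0 = 3)
G(w, N) = -1 + 2*N (G(w, N) = 2*N - 1 = -1 + 2*N)
W = 36 (W = (3 + 3)² = 6² = 36)
b = -7/36 (b = (-1 + 2*(-3))/36 = (-1 - 6)*(1/36) = -7*1/36 = -7/36 ≈ -0.19444)
b + E*19 = -7/36 + 1*19 = -7/36 + 19 = 677/36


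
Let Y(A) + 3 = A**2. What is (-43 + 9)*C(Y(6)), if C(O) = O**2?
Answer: -37026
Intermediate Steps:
Y(A) = -3 + A**2
(-43 + 9)*C(Y(6)) = (-43 + 9)*(-3 + 6**2)**2 = -34*(-3 + 36)**2 = -34*33**2 = -34*1089 = -37026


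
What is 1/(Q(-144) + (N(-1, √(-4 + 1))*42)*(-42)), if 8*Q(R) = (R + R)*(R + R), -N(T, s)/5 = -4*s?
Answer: 1/370518 + 245*I*√3/26677296 ≈ 2.6989e-6 + 1.5907e-5*I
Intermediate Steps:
N(T, s) = 20*s (N(T, s) = -(-20)*s = 20*s)
Q(R) = R²/2 (Q(R) = ((R + R)*(R + R))/8 = ((2*R)*(2*R))/8 = (4*R²)/8 = R²/2)
1/(Q(-144) + (N(-1, √(-4 + 1))*42)*(-42)) = 1/((½)*(-144)² + ((20*√(-4 + 1))*42)*(-42)) = 1/((½)*20736 + ((20*√(-3))*42)*(-42)) = 1/(10368 + ((20*(I*√3))*42)*(-42)) = 1/(10368 + ((20*I*√3)*42)*(-42)) = 1/(10368 + (840*I*√3)*(-42)) = 1/(10368 - 35280*I*√3)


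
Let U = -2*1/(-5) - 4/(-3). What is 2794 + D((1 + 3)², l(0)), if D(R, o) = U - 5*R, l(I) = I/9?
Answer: 40736/15 ≈ 2715.7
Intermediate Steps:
U = 26/15 (U = -2*(-⅕) - 4*(-⅓) = ⅖ + 4/3 = 26/15 ≈ 1.7333)
l(I) = I/9 (l(I) = I*(⅑) = I/9)
D(R, o) = 26/15 - 5*R
2794 + D((1 + 3)², l(0)) = 2794 + (26/15 - 5*(1 + 3)²) = 2794 + (26/15 - 5*4²) = 2794 + (26/15 - 5*16) = 2794 + (26/15 - 80) = 2794 - 1174/15 = 40736/15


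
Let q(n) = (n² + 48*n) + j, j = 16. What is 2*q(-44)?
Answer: -320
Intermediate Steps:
q(n) = 16 + n² + 48*n (q(n) = (n² + 48*n) + 16 = 16 + n² + 48*n)
2*q(-44) = 2*(16 + (-44)² + 48*(-44)) = 2*(16 + 1936 - 2112) = 2*(-160) = -320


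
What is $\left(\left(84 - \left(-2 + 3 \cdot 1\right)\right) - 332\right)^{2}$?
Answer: $62001$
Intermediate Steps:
$\left(\left(84 - \left(-2 + 3 \cdot 1\right)\right) - 332\right)^{2} = \left(\left(84 - \left(-2 + 3\right)\right) - 332\right)^{2} = \left(\left(84 - 1\right) - 332\right)^{2} = \left(83 - 332\right)^{2} = \left(-249\right)^{2} = 62001$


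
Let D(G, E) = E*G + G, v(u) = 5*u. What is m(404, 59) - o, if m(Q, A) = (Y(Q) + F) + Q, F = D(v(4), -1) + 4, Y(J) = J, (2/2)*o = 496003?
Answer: -495191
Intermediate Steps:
o = 496003
D(G, E) = G + E*G
F = 4 (F = (5*4)*(1 - 1) + 4 = 20*0 + 4 = 0 + 4 = 4)
m(Q, A) = 4 + 2*Q (m(Q, A) = (Q + 4) + Q = (4 + Q) + Q = 4 + 2*Q)
m(404, 59) - o = (4 + 2*404) - 1*496003 = (4 + 808) - 496003 = 812 - 496003 = -495191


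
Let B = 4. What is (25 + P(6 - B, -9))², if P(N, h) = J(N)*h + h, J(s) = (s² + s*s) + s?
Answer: 5476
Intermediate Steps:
J(s) = s + 2*s² (J(s) = (s² + s²) + s = 2*s² + s = s + 2*s²)
P(N, h) = h + N*h*(1 + 2*N) (P(N, h) = (N*(1 + 2*N))*h + h = N*h*(1 + 2*N) + h = h + N*h*(1 + 2*N))
(25 + P(6 - B, -9))² = (25 - 9*(1 + (6 - 1*4)*(1 + 2*(6 - 1*4))))² = (25 - 9*(1 + (6 - 4)*(1 + 2*(6 - 4))))² = (25 - 9*(1 + 2*(1 + 2*2)))² = (25 - 9*(1 + 2*(1 + 4)))² = (25 - 9*(1 + 2*5))² = (25 - 9*(1 + 10))² = (25 - 9*11)² = (25 - 99)² = (-74)² = 5476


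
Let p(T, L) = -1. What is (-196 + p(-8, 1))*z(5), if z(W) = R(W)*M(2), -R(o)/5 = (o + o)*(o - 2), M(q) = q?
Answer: 59100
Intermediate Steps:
R(o) = -10*o*(-2 + o) (R(o) = -5*(o + o)*(o - 2) = -5*2*o*(-2 + o) = -10*o*(-2 + o))
z(W) = 20*W*(2 - W) (z(W) = (10*W*(2 - W))*2 = 20*W*(2 - W))
(-196 + p(-8, 1))*z(5) = (-196 - 1)*(20*5*(2 - 1*5)) = -3940*5*(2 - 5) = -3940*5*(-3) = -197*(-300) = 59100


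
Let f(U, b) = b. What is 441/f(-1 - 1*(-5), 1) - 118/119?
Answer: 52361/119 ≈ 440.01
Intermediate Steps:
441/f(-1 - 1*(-5), 1) - 118/119 = 441/1 - 118/119 = 441*1 - 118*1/119 = 441 - 118/119 = 52361/119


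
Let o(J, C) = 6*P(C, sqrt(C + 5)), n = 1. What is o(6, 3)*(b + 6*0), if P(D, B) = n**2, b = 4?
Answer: 24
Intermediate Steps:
P(D, B) = 1 (P(D, B) = 1**2 = 1)
o(J, C) = 6 (o(J, C) = 6*1 = 6)
o(6, 3)*(b + 6*0) = 6*(4 + 6*0) = 6*(4 + 0) = 6*4 = 24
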